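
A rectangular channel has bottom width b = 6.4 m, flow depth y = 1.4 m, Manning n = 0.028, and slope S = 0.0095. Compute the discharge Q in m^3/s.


For a rectangular channel, the cross-sectional area A = b * y = 6.4 * 1.4 = 8.96 m^2.
The wetted perimeter P = b + 2y = 6.4 + 2*1.4 = 9.2 m.
Hydraulic radius R = A/P = 8.96/9.2 = 0.9739 m.
Velocity V = (1/n)*R^(2/3)*S^(1/2) = (1/0.028)*0.9739^(2/3)*0.0095^(1/2) = 3.4202 m/s.
Discharge Q = A * V = 8.96 * 3.4202 = 30.645 m^3/s.

30.645


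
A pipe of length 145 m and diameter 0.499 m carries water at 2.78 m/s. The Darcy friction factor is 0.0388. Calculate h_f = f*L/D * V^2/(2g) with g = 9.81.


Darcy-Weisbach equation: h_f = f * (L/D) * V^2/(2g).
f * L/D = 0.0388 * 145/0.499 = 11.2745.
V^2/(2g) = 2.78^2 / (2*9.81) = 7.7284 / 19.62 = 0.3939 m.
h_f = 11.2745 * 0.3939 = 4.441 m.

4.441


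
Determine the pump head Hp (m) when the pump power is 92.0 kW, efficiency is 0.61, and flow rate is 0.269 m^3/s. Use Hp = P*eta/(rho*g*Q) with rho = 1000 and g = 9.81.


Pump head formula: Hp = P * eta / (rho * g * Q).
Numerator: P * eta = 92.0 * 1000 * 0.61 = 56120.0 W.
Denominator: rho * g * Q = 1000 * 9.81 * 0.269 = 2638.89.
Hp = 56120.0 / 2638.89 = 21.27 m.

21.27


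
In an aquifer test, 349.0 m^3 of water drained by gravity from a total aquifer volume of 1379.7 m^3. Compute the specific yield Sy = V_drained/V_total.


Specific yield Sy = Volume drained / Total volume.
Sy = 349.0 / 1379.7
   = 0.253.

0.253


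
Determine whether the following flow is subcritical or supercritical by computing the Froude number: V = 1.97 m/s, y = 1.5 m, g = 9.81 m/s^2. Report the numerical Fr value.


The Froude number is defined as Fr = V / sqrt(g*y).
g*y = 9.81 * 1.5 = 14.715.
sqrt(g*y) = sqrt(14.715) = 3.836.
Fr = 1.97 / 3.836 = 0.5136.
Since Fr < 1, the flow is subcritical.

0.5136


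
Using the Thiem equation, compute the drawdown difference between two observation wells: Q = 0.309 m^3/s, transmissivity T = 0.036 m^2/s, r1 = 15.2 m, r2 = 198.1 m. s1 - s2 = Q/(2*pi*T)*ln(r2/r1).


Thiem equation: s1 - s2 = Q/(2*pi*T) * ln(r2/r1).
ln(r2/r1) = ln(198.1/15.2) = 2.5675.
Q/(2*pi*T) = 0.309 / (2*pi*0.036) = 0.309 / 0.2262 = 1.3661.
s1 - s2 = 1.3661 * 2.5675 = 3.5074 m.

3.5074


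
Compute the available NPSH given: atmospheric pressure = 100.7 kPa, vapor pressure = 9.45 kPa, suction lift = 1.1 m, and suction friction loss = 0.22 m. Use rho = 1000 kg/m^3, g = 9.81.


NPSHa = p_atm/(rho*g) - z_s - hf_s - p_vap/(rho*g).
p_atm/(rho*g) = 100.7*1000 / (1000*9.81) = 10.265 m.
p_vap/(rho*g) = 9.45*1000 / (1000*9.81) = 0.963 m.
NPSHa = 10.265 - 1.1 - 0.22 - 0.963
      = 7.98 m.

7.98


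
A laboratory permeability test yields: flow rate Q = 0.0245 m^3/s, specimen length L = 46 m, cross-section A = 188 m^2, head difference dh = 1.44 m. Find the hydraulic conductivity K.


From K = Q*L / (A*dh):
Numerator: Q*L = 0.0245 * 46 = 1.127.
Denominator: A*dh = 188 * 1.44 = 270.72.
K = 1.127 / 270.72 = 0.004163 m/s.

0.004163


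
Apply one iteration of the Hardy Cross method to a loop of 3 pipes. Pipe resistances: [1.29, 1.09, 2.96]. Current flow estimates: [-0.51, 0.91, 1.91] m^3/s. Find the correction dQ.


Numerator terms (r*Q*|Q|): 1.29*-0.51*|-0.51| = -0.3355; 1.09*0.91*|0.91| = 0.9026; 2.96*1.91*|1.91| = 10.7984.
Sum of numerator = 11.3655.
Denominator terms (r*|Q|): 1.29*|-0.51| = 0.6579; 1.09*|0.91| = 0.9919; 2.96*|1.91| = 5.6536.
2 * sum of denominator = 2 * 7.3034 = 14.6068.
dQ = -11.3655 / 14.6068 = -0.7781 m^3/s.

-0.7781


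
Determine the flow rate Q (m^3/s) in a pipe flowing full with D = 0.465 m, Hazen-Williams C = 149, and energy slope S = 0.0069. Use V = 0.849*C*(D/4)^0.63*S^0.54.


For a full circular pipe, R = D/4 = 0.465/4 = 0.1163 m.
V = 0.849 * 149 * 0.1163^0.63 * 0.0069^0.54
  = 0.849 * 149 * 0.257749 * 0.068074
  = 2.2196 m/s.
Pipe area A = pi*D^2/4 = pi*0.465^2/4 = 0.1698 m^2.
Q = A * V = 0.1698 * 2.2196 = 0.3769 m^3/s.

0.3769


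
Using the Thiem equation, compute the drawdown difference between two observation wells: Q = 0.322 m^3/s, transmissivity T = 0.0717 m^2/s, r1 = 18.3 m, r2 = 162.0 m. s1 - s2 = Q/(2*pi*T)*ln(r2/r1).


Thiem equation: s1 - s2 = Q/(2*pi*T) * ln(r2/r1).
ln(r2/r1) = ln(162.0/18.3) = 2.1807.
Q/(2*pi*T) = 0.322 / (2*pi*0.0717) = 0.322 / 0.4505 = 0.7148.
s1 - s2 = 0.7148 * 2.1807 = 1.5587 m.

1.5587


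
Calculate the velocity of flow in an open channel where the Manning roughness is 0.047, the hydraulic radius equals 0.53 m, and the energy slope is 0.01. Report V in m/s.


Manning's equation gives V = (1/n) * R^(2/3) * S^(1/2).
First, compute R^(2/3) = 0.53^(2/3) = 0.6549.
Next, S^(1/2) = 0.01^(1/2) = 0.1.
Then 1/n = 1/0.047 = 21.28.
V = 21.28 * 0.6549 * 0.1 = 1.3934 m/s.

1.3934


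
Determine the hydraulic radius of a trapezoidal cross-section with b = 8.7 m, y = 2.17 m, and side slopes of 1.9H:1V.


For a trapezoidal section with side slope z:
A = (b + z*y)*y = (8.7 + 1.9*2.17)*2.17 = 27.826 m^2.
P = b + 2*y*sqrt(1 + z^2) = 8.7 + 2*2.17*sqrt(1 + 1.9^2) = 18.018 m.
R = A/P = 27.826 / 18.018 = 1.5443 m.

1.5443


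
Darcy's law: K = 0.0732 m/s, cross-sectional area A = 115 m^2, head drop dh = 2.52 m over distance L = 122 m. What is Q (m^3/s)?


Darcy's law: Q = K * A * i, where i = dh/L.
Hydraulic gradient i = 2.52 / 122 = 0.020656.
Q = 0.0732 * 115 * 0.020656
  = 0.1739 m^3/s.

0.1739


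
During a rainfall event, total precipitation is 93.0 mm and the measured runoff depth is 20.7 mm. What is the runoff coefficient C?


The runoff coefficient C = runoff depth / rainfall depth.
C = 20.7 / 93.0
  = 0.2226.

0.2226


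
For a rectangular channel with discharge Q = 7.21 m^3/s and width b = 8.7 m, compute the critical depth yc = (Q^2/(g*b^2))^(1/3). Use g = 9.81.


Using yc = (Q^2 / (g * b^2))^(1/3):
Q^2 = 7.21^2 = 51.98.
g * b^2 = 9.81 * 8.7^2 = 9.81 * 75.69 = 742.52.
Q^2 / (g*b^2) = 51.98 / 742.52 = 0.07.
yc = 0.07^(1/3) = 0.4121 m.

0.4121


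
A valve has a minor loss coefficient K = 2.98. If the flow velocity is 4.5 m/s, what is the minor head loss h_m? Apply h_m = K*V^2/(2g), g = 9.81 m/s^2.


Minor loss formula: h_m = K * V^2/(2g).
V^2 = 4.5^2 = 20.25.
V^2/(2g) = 20.25 / 19.62 = 1.0321 m.
h_m = 2.98 * 1.0321 = 3.0757 m.

3.0757


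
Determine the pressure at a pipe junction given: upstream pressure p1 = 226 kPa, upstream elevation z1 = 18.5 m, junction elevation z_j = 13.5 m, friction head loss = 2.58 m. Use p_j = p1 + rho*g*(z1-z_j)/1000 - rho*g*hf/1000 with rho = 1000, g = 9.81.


Junction pressure: p_j = p1 + rho*g*(z1 - z_j)/1000 - rho*g*hf/1000.
Elevation term = 1000*9.81*(18.5 - 13.5)/1000 = 49.05 kPa.
Friction term = 1000*9.81*2.58/1000 = 25.31 kPa.
p_j = 226 + 49.05 - 25.31 = 249.74 kPa.

249.74


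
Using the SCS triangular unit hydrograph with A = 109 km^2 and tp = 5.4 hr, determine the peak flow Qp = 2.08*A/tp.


SCS formula: Qp = 2.08 * A / tp.
Qp = 2.08 * 109 / 5.4
   = 226.72 / 5.4
   = 41.99 m^3/s per cm.

41.99


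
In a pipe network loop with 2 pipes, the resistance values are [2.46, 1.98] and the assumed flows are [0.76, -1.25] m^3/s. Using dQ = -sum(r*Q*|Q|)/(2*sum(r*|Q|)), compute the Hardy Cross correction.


Numerator terms (r*Q*|Q|): 2.46*0.76*|0.76| = 1.4209; 1.98*-1.25*|-1.25| = -3.0938.
Sum of numerator = -1.6729.
Denominator terms (r*|Q|): 2.46*|0.76| = 1.8696; 1.98*|-1.25| = 2.475.
2 * sum of denominator = 2 * 4.3446 = 8.6892.
dQ = --1.6729 / 8.6892 = 0.1925 m^3/s.

0.1925


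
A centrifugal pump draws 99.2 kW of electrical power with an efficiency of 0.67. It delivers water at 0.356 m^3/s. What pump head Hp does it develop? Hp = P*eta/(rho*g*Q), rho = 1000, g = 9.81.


Pump head formula: Hp = P * eta / (rho * g * Q).
Numerator: P * eta = 99.2 * 1000 * 0.67 = 66464.0 W.
Denominator: rho * g * Q = 1000 * 9.81 * 0.356 = 3492.36.
Hp = 66464.0 / 3492.36 = 19.03 m.

19.03


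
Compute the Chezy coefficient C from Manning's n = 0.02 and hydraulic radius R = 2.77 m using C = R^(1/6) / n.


The Chezy coefficient relates to Manning's n through C = R^(1/6) / n.
R^(1/6) = 2.77^(1/6) = 1.185077.
C = 1.185077 / 0.02 = 59.25 m^(1/2)/s.

59.25


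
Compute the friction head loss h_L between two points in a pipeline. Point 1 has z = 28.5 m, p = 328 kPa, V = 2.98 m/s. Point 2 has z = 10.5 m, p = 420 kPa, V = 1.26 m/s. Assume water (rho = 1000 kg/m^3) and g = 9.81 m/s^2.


Total head at each section: H = z + p/(rho*g) + V^2/(2g).
H1 = 28.5 + 328*1000/(1000*9.81) + 2.98^2/(2*9.81)
   = 28.5 + 33.435 + 0.4526
   = 62.388 m.
H2 = 10.5 + 420*1000/(1000*9.81) + 1.26^2/(2*9.81)
   = 10.5 + 42.813 + 0.0809
   = 53.394 m.
h_L = H1 - H2 = 62.388 - 53.394 = 8.994 m.

8.994


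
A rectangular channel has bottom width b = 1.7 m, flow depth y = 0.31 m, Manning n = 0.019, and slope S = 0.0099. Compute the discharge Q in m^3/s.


For a rectangular channel, the cross-sectional area A = b * y = 1.7 * 0.31 = 0.53 m^2.
The wetted perimeter P = b + 2y = 1.7 + 2*0.31 = 2.32 m.
Hydraulic radius R = A/P = 0.53/2.32 = 0.2272 m.
Velocity V = (1/n)*R^(2/3)*S^(1/2) = (1/0.019)*0.2272^(2/3)*0.0099^(1/2) = 1.9496 m/s.
Discharge Q = A * V = 0.53 * 1.9496 = 1.027 m^3/s.

1.027


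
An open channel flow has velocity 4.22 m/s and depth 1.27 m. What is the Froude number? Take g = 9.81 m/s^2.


The Froude number is defined as Fr = V / sqrt(g*y).
g*y = 9.81 * 1.27 = 12.4587.
sqrt(g*y) = sqrt(12.4587) = 3.5297.
Fr = 4.22 / 3.5297 = 1.1956.

1.1956


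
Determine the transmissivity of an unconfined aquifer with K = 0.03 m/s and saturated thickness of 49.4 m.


Transmissivity is defined as T = K * h.
T = 0.03 * 49.4
  = 1.482 m^2/s.

1.482


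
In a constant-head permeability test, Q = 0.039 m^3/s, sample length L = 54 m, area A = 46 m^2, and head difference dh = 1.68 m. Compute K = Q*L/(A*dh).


From K = Q*L / (A*dh):
Numerator: Q*L = 0.039 * 54 = 2.106.
Denominator: A*dh = 46 * 1.68 = 77.28.
K = 2.106 / 77.28 = 0.027252 m/s.

0.027252


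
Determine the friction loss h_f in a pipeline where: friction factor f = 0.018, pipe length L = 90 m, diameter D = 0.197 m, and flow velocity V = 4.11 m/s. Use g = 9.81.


Darcy-Weisbach equation: h_f = f * (L/D) * V^2/(2g).
f * L/D = 0.018 * 90/0.197 = 8.2234.
V^2/(2g) = 4.11^2 / (2*9.81) = 16.8921 / 19.62 = 0.861 m.
h_f = 8.2234 * 0.861 = 7.08 m.

7.08


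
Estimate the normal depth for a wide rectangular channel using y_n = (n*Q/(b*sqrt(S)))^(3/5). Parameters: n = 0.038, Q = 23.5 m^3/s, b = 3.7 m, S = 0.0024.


We use the wide-channel approximation y_n = (n*Q/(b*sqrt(S)))^(3/5).
sqrt(S) = sqrt(0.0024) = 0.04899.
Numerator: n*Q = 0.038 * 23.5 = 0.893.
Denominator: b*sqrt(S) = 3.7 * 0.04899 = 0.181263.
arg = 4.9266.
y_n = 4.9266^(3/5) = 2.6033 m.

2.6033


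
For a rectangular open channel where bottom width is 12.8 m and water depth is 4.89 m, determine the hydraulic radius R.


For a rectangular section:
Flow area A = b * y = 12.8 * 4.89 = 62.59 m^2.
Wetted perimeter P = b + 2y = 12.8 + 2*4.89 = 22.58 m.
Hydraulic radius R = A/P = 62.59 / 22.58 = 2.772 m.

2.772


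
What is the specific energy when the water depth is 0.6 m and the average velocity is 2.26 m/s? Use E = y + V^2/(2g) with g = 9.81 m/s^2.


Specific energy E = y + V^2/(2g).
Velocity head = V^2/(2g) = 2.26^2 / (2*9.81) = 5.1076 / 19.62 = 0.2603 m.
E = 0.6 + 0.2603 = 0.8603 m.

0.8603


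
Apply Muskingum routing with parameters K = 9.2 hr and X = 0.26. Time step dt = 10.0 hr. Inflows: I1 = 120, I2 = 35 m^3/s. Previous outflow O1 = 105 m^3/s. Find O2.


Muskingum coefficients:
denom = 2*K*(1-X) + dt = 2*9.2*(1-0.26) + 10.0 = 23.616.
C0 = (dt - 2*K*X)/denom = (10.0 - 2*9.2*0.26)/23.616 = 0.2209.
C1 = (dt + 2*K*X)/denom = (10.0 + 2*9.2*0.26)/23.616 = 0.626.
C2 = (2*K*(1-X) - dt)/denom = 0.1531.
O2 = C0*I2 + C1*I1 + C2*O1
   = 0.2209*35 + 0.626*120 + 0.1531*105
   = 98.93 m^3/s.

98.93


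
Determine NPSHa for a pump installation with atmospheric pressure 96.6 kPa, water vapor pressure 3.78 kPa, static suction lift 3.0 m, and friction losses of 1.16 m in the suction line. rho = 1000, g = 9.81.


NPSHa = p_atm/(rho*g) - z_s - hf_s - p_vap/(rho*g).
p_atm/(rho*g) = 96.6*1000 / (1000*9.81) = 9.847 m.
p_vap/(rho*g) = 3.78*1000 / (1000*9.81) = 0.385 m.
NPSHa = 9.847 - 3.0 - 1.16 - 0.385
      = 5.3 m.

5.3


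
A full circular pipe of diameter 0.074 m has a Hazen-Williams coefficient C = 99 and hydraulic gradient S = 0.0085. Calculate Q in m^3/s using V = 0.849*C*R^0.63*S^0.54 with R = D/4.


For a full circular pipe, R = D/4 = 0.074/4 = 0.0185 m.
V = 0.849 * 99 * 0.0185^0.63 * 0.0085^0.54
  = 0.849 * 99 * 0.080969 * 0.076188
  = 0.5185 m/s.
Pipe area A = pi*D^2/4 = pi*0.074^2/4 = 0.0043 m^2.
Q = A * V = 0.0043 * 0.5185 = 0.0022 m^3/s.

0.0022


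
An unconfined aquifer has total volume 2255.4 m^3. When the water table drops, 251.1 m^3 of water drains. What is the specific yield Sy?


Specific yield Sy = Volume drained / Total volume.
Sy = 251.1 / 2255.4
   = 0.1113.

0.1113


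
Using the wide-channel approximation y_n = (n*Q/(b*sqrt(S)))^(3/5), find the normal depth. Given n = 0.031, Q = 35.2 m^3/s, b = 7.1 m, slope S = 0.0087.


We use the wide-channel approximation y_n = (n*Q/(b*sqrt(S)))^(3/5).
sqrt(S) = sqrt(0.0087) = 0.093274.
Numerator: n*Q = 0.031 * 35.2 = 1.0912.
Denominator: b*sqrt(S) = 7.1 * 0.093274 = 0.662245.
arg = 1.6477.
y_n = 1.6477^(3/5) = 1.3494 m.

1.3494


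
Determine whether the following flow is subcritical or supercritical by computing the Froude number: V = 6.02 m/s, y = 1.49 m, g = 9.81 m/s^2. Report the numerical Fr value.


The Froude number is defined as Fr = V / sqrt(g*y).
g*y = 9.81 * 1.49 = 14.6169.
sqrt(g*y) = sqrt(14.6169) = 3.8232.
Fr = 6.02 / 3.8232 = 1.5746.
Since Fr > 1, the flow is supercritical.

1.5746


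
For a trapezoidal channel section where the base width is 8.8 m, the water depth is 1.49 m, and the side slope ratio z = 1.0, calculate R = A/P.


For a trapezoidal section with side slope z:
A = (b + z*y)*y = (8.8 + 1.0*1.49)*1.49 = 15.332 m^2.
P = b + 2*y*sqrt(1 + z^2) = 8.8 + 2*1.49*sqrt(1 + 1.0^2) = 13.014 m.
R = A/P = 15.332 / 13.014 = 1.1781 m.

1.1781


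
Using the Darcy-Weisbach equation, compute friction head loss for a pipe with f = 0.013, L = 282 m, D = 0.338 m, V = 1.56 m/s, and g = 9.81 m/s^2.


Darcy-Weisbach equation: h_f = f * (L/D) * V^2/(2g).
f * L/D = 0.013 * 282/0.338 = 10.8462.
V^2/(2g) = 1.56^2 / (2*9.81) = 2.4336 / 19.62 = 0.124 m.
h_f = 10.8462 * 0.124 = 1.345 m.

1.345


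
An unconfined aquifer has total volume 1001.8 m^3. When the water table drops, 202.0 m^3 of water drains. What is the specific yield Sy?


Specific yield Sy = Volume drained / Total volume.
Sy = 202.0 / 1001.8
   = 0.2016.

0.2016


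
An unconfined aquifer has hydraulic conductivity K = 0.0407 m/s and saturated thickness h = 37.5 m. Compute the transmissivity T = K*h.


Transmissivity is defined as T = K * h.
T = 0.0407 * 37.5
  = 1.5263 m^2/s.

1.5263


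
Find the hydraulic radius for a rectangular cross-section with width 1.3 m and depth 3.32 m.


For a rectangular section:
Flow area A = b * y = 1.3 * 3.32 = 4.32 m^2.
Wetted perimeter P = b + 2y = 1.3 + 2*3.32 = 7.94 m.
Hydraulic radius R = A/P = 4.32 / 7.94 = 0.5436 m.

0.5436


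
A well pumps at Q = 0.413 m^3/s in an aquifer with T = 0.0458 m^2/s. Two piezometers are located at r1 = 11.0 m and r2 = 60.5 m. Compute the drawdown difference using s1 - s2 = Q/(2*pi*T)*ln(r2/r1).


Thiem equation: s1 - s2 = Q/(2*pi*T) * ln(r2/r1).
ln(r2/r1) = ln(60.5/11.0) = 1.7047.
Q/(2*pi*T) = 0.413 / (2*pi*0.0458) = 0.413 / 0.2878 = 1.4352.
s1 - s2 = 1.4352 * 1.7047 = 2.4466 m.

2.4466


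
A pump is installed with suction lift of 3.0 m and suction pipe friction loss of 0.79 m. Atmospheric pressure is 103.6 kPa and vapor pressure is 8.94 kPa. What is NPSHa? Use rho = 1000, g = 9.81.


NPSHa = p_atm/(rho*g) - z_s - hf_s - p_vap/(rho*g).
p_atm/(rho*g) = 103.6*1000 / (1000*9.81) = 10.561 m.
p_vap/(rho*g) = 8.94*1000 / (1000*9.81) = 0.911 m.
NPSHa = 10.561 - 3.0 - 0.79 - 0.911
      = 5.86 m.

5.86


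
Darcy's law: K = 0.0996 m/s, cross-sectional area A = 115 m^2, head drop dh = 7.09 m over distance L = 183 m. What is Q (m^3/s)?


Darcy's law: Q = K * A * i, where i = dh/L.
Hydraulic gradient i = 7.09 / 183 = 0.038743.
Q = 0.0996 * 115 * 0.038743
  = 0.4438 m^3/s.

0.4438


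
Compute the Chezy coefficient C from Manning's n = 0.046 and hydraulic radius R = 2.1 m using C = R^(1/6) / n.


The Chezy coefficient relates to Manning's n through C = R^(1/6) / n.
R^(1/6) = 2.1^(1/6) = 1.131627.
C = 1.131627 / 0.046 = 24.6 m^(1/2)/s.

24.6


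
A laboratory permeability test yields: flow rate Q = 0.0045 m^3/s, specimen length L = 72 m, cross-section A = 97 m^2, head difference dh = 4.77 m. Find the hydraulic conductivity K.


From K = Q*L / (A*dh):
Numerator: Q*L = 0.0045 * 72 = 0.324.
Denominator: A*dh = 97 * 4.77 = 462.69.
K = 0.324 / 462.69 = 0.0007 m/s.

0.0007


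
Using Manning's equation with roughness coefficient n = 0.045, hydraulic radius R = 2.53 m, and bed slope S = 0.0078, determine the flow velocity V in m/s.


Manning's equation gives V = (1/n) * R^(2/3) * S^(1/2).
First, compute R^(2/3) = 2.53^(2/3) = 1.8567.
Next, S^(1/2) = 0.0078^(1/2) = 0.088318.
Then 1/n = 1/0.045 = 22.22.
V = 22.22 * 1.8567 * 0.088318 = 3.644 m/s.

3.644


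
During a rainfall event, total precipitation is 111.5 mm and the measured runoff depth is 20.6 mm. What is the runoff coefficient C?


The runoff coefficient C = runoff depth / rainfall depth.
C = 20.6 / 111.5
  = 0.1848.

0.1848


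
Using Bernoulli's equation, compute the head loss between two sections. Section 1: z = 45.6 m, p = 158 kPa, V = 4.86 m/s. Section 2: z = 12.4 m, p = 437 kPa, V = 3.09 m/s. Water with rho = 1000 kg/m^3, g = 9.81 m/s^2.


Total head at each section: H = z + p/(rho*g) + V^2/(2g).
H1 = 45.6 + 158*1000/(1000*9.81) + 4.86^2/(2*9.81)
   = 45.6 + 16.106 + 1.2039
   = 62.91 m.
H2 = 12.4 + 437*1000/(1000*9.81) + 3.09^2/(2*9.81)
   = 12.4 + 44.546 + 0.4867
   = 57.433 m.
h_L = H1 - H2 = 62.91 - 57.433 = 5.477 m.

5.477


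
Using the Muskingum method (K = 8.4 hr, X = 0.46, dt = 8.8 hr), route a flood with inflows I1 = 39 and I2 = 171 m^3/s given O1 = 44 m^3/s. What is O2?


Muskingum coefficients:
denom = 2*K*(1-X) + dt = 2*8.4*(1-0.46) + 8.8 = 17.872.
C0 = (dt - 2*K*X)/denom = (8.8 - 2*8.4*0.46)/17.872 = 0.06.
C1 = (dt + 2*K*X)/denom = (8.8 + 2*8.4*0.46)/17.872 = 0.9248.
C2 = (2*K*(1-X) - dt)/denom = 0.0152.
O2 = C0*I2 + C1*I1 + C2*O1
   = 0.06*171 + 0.9248*39 + 0.0152*44
   = 46.99 m^3/s.

46.99


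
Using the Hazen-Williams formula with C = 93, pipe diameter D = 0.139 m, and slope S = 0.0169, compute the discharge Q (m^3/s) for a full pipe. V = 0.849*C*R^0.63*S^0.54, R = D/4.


For a full circular pipe, R = D/4 = 0.139/4 = 0.0348 m.
V = 0.849 * 93 * 0.0348^0.63 * 0.0169^0.54
  = 0.849 * 93 * 0.120449 * 0.110423
  = 1.0501 m/s.
Pipe area A = pi*D^2/4 = pi*0.139^2/4 = 0.0152 m^2.
Q = A * V = 0.0152 * 1.0501 = 0.0159 m^3/s.

0.0159


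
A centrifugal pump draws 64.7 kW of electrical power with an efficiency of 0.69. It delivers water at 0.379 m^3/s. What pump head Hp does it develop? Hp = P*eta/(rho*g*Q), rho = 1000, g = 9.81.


Pump head formula: Hp = P * eta / (rho * g * Q).
Numerator: P * eta = 64.7 * 1000 * 0.69 = 44643.0 W.
Denominator: rho * g * Q = 1000 * 9.81 * 0.379 = 3717.99.
Hp = 44643.0 / 3717.99 = 12.01 m.

12.01


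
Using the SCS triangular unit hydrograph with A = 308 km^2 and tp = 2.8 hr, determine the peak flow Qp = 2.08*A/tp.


SCS formula: Qp = 2.08 * A / tp.
Qp = 2.08 * 308 / 2.8
   = 640.64 / 2.8
   = 228.8 m^3/s per cm.

228.8


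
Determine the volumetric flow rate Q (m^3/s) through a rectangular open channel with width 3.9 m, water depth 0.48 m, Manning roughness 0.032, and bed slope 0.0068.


For a rectangular channel, the cross-sectional area A = b * y = 3.9 * 0.48 = 1.87 m^2.
The wetted perimeter P = b + 2y = 3.9 + 2*0.48 = 4.86 m.
Hydraulic radius R = A/P = 1.87/4.86 = 0.3852 m.
Velocity V = (1/n)*R^(2/3)*S^(1/2) = (1/0.032)*0.3852^(2/3)*0.0068^(1/2) = 1.3642 m/s.
Discharge Q = A * V = 1.87 * 1.3642 = 2.554 m^3/s.

2.554


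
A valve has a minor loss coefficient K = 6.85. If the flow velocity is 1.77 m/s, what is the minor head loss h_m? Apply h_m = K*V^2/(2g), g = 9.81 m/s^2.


Minor loss formula: h_m = K * V^2/(2g).
V^2 = 1.77^2 = 3.1329.
V^2/(2g) = 3.1329 / 19.62 = 0.1597 m.
h_m = 6.85 * 0.1597 = 1.0938 m.

1.0938


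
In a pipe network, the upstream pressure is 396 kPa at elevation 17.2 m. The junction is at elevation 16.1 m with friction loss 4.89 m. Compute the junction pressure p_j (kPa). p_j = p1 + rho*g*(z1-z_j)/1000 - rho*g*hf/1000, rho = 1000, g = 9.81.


Junction pressure: p_j = p1 + rho*g*(z1 - z_j)/1000 - rho*g*hf/1000.
Elevation term = 1000*9.81*(17.2 - 16.1)/1000 = 10.791 kPa.
Friction term = 1000*9.81*4.89/1000 = 47.971 kPa.
p_j = 396 + 10.791 - 47.971 = 358.82 kPa.

358.82


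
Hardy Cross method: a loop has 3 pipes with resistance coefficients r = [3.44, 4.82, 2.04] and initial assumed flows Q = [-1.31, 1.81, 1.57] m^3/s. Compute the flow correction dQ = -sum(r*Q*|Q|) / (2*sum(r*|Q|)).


Numerator terms (r*Q*|Q|): 3.44*-1.31*|-1.31| = -5.9034; 4.82*1.81*|1.81| = 15.7908; 2.04*1.57*|1.57| = 5.0284.
Sum of numerator = 14.9158.
Denominator terms (r*|Q|): 3.44*|-1.31| = 4.5064; 4.82*|1.81| = 8.7242; 2.04*|1.57| = 3.2028.
2 * sum of denominator = 2 * 16.4334 = 32.8668.
dQ = -14.9158 / 32.8668 = -0.4538 m^3/s.

-0.4538


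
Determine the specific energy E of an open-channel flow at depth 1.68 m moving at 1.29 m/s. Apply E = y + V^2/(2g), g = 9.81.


Specific energy E = y + V^2/(2g).
Velocity head = V^2/(2g) = 1.29^2 / (2*9.81) = 1.6641 / 19.62 = 0.0848 m.
E = 1.68 + 0.0848 = 1.7648 m.

1.7648


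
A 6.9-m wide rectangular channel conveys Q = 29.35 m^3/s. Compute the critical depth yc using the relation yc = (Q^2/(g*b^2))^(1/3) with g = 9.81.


Using yc = (Q^2 / (g * b^2))^(1/3):
Q^2 = 29.35^2 = 861.42.
g * b^2 = 9.81 * 6.9^2 = 9.81 * 47.61 = 467.05.
Q^2 / (g*b^2) = 861.42 / 467.05 = 1.8444.
yc = 1.8444^(1/3) = 1.2264 m.

1.2264


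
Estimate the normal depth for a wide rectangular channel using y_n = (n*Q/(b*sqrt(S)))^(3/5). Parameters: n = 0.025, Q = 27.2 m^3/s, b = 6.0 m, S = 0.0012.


We use the wide-channel approximation y_n = (n*Q/(b*sqrt(S)))^(3/5).
sqrt(S) = sqrt(0.0012) = 0.034641.
Numerator: n*Q = 0.025 * 27.2 = 0.68.
Denominator: b*sqrt(S) = 6.0 * 0.034641 = 0.207846.
arg = 3.2717.
y_n = 3.2717^(3/5) = 2.0364 m.

2.0364


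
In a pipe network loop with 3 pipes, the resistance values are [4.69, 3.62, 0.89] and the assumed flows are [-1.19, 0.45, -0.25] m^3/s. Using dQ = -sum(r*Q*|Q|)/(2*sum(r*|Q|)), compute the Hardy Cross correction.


Numerator terms (r*Q*|Q|): 4.69*-1.19*|-1.19| = -6.6415; 3.62*0.45*|0.45| = 0.733; 0.89*-0.25*|-0.25| = -0.0556.
Sum of numerator = -5.9641.
Denominator terms (r*|Q|): 4.69*|-1.19| = 5.5811; 3.62*|0.45| = 1.629; 0.89*|-0.25| = 0.2225.
2 * sum of denominator = 2 * 7.4326 = 14.8652.
dQ = --5.9641 / 14.8652 = 0.4012 m^3/s.

0.4012


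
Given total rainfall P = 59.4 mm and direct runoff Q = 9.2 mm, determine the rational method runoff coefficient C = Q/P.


The runoff coefficient C = runoff depth / rainfall depth.
C = 9.2 / 59.4
  = 0.1549.

0.1549


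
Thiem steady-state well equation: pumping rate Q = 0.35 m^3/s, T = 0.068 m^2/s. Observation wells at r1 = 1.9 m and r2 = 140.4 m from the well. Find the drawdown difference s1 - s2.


Thiem equation: s1 - s2 = Q/(2*pi*T) * ln(r2/r1).
ln(r2/r1) = ln(140.4/1.9) = 4.3026.
Q/(2*pi*T) = 0.35 / (2*pi*0.068) = 0.35 / 0.4273 = 0.8192.
s1 - s2 = 0.8192 * 4.3026 = 3.5246 m.

3.5246


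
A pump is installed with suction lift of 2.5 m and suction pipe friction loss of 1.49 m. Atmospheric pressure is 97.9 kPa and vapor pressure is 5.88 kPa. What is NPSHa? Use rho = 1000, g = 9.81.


NPSHa = p_atm/(rho*g) - z_s - hf_s - p_vap/(rho*g).
p_atm/(rho*g) = 97.9*1000 / (1000*9.81) = 9.98 m.
p_vap/(rho*g) = 5.88*1000 / (1000*9.81) = 0.599 m.
NPSHa = 9.98 - 2.5 - 1.49 - 0.599
      = 5.39 m.

5.39


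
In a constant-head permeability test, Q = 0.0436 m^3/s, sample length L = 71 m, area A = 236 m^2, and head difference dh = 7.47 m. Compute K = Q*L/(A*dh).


From K = Q*L / (A*dh):
Numerator: Q*L = 0.0436 * 71 = 3.0956.
Denominator: A*dh = 236 * 7.47 = 1762.92.
K = 3.0956 / 1762.92 = 0.001756 m/s.

0.001756


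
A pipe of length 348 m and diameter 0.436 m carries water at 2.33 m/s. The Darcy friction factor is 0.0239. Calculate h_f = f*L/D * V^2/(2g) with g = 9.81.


Darcy-Weisbach equation: h_f = f * (L/D) * V^2/(2g).
f * L/D = 0.0239 * 348/0.436 = 19.0761.
V^2/(2g) = 2.33^2 / (2*9.81) = 5.4289 / 19.62 = 0.2767 m.
h_f = 19.0761 * 0.2767 = 5.278 m.

5.278


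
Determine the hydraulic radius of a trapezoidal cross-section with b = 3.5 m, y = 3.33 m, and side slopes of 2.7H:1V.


For a trapezoidal section with side slope z:
A = (b + z*y)*y = (3.5 + 2.7*3.33)*3.33 = 41.595 m^2.
P = b + 2*y*sqrt(1 + z^2) = 3.5 + 2*3.33*sqrt(1 + 2.7^2) = 22.676 m.
R = A/P = 41.595 / 22.676 = 1.8343 m.

1.8343


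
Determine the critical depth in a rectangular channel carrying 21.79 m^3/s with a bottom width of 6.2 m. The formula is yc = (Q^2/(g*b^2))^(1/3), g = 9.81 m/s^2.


Using yc = (Q^2 / (g * b^2))^(1/3):
Q^2 = 21.79^2 = 474.8.
g * b^2 = 9.81 * 6.2^2 = 9.81 * 38.44 = 377.1.
Q^2 / (g*b^2) = 474.8 / 377.1 = 1.2591.
yc = 1.2591^(1/3) = 1.0798 m.

1.0798


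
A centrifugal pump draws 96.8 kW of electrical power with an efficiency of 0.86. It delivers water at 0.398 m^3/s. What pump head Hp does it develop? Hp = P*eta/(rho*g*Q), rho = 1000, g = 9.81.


Pump head formula: Hp = P * eta / (rho * g * Q).
Numerator: P * eta = 96.8 * 1000 * 0.86 = 83248.0 W.
Denominator: rho * g * Q = 1000 * 9.81 * 0.398 = 3904.38.
Hp = 83248.0 / 3904.38 = 21.32 m.

21.32


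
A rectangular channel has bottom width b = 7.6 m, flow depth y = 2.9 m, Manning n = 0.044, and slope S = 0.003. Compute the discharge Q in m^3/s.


For a rectangular channel, the cross-sectional area A = b * y = 7.6 * 2.9 = 22.04 m^2.
The wetted perimeter P = b + 2y = 7.6 + 2*2.9 = 13.4 m.
Hydraulic radius R = A/P = 22.04/13.4 = 1.6448 m.
Velocity V = (1/n)*R^(2/3)*S^(1/2) = (1/0.044)*1.6448^(2/3)*0.003^(1/2) = 1.7345 m/s.
Discharge Q = A * V = 22.04 * 1.7345 = 38.229 m^3/s.

38.229


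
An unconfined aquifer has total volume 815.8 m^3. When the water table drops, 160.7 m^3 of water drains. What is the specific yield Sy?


Specific yield Sy = Volume drained / Total volume.
Sy = 160.7 / 815.8
   = 0.197.

0.197


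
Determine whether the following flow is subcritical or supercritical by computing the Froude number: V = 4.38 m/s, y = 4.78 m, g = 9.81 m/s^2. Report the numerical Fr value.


The Froude number is defined as Fr = V / sqrt(g*y).
g*y = 9.81 * 4.78 = 46.8918.
sqrt(g*y) = sqrt(46.8918) = 6.8478.
Fr = 4.38 / 6.8478 = 0.6396.
Since Fr < 1, the flow is subcritical.

0.6396


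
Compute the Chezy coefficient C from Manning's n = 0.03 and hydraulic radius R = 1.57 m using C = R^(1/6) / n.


The Chezy coefficient relates to Manning's n through C = R^(1/6) / n.
R^(1/6) = 1.57^(1/6) = 1.078077.
C = 1.078077 / 0.03 = 35.94 m^(1/2)/s.

35.94


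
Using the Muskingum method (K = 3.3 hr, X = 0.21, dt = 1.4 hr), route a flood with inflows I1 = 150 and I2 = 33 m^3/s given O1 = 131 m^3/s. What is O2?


Muskingum coefficients:
denom = 2*K*(1-X) + dt = 2*3.3*(1-0.21) + 1.4 = 6.614.
C0 = (dt - 2*K*X)/denom = (1.4 - 2*3.3*0.21)/6.614 = 0.0021.
C1 = (dt + 2*K*X)/denom = (1.4 + 2*3.3*0.21)/6.614 = 0.4212.
C2 = (2*K*(1-X) - dt)/denom = 0.5767.
O2 = C0*I2 + C1*I1 + C2*O1
   = 0.0021*33 + 0.4212*150 + 0.5767*131
   = 138.8 m^3/s.

138.8


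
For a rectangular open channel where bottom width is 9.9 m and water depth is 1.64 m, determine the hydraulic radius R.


For a rectangular section:
Flow area A = b * y = 9.9 * 1.64 = 16.24 m^2.
Wetted perimeter P = b + 2y = 9.9 + 2*1.64 = 13.18 m.
Hydraulic radius R = A/P = 16.24 / 13.18 = 1.2319 m.

1.2319


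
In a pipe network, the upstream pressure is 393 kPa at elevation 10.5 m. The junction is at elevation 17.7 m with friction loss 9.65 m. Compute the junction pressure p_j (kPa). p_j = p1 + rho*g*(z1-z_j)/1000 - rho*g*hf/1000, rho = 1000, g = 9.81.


Junction pressure: p_j = p1 + rho*g*(z1 - z_j)/1000 - rho*g*hf/1000.
Elevation term = 1000*9.81*(10.5 - 17.7)/1000 = -70.632 kPa.
Friction term = 1000*9.81*9.65/1000 = 94.666 kPa.
p_j = 393 + -70.632 - 94.666 = 227.7 kPa.

227.7


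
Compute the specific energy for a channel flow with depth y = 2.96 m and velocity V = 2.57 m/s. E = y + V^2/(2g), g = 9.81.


Specific energy E = y + V^2/(2g).
Velocity head = V^2/(2g) = 2.57^2 / (2*9.81) = 6.6049 / 19.62 = 0.3366 m.
E = 2.96 + 0.3366 = 3.2966 m.

3.2966


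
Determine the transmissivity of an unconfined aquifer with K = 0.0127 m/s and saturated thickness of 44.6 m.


Transmissivity is defined as T = K * h.
T = 0.0127 * 44.6
  = 0.5664 m^2/s.

0.5664


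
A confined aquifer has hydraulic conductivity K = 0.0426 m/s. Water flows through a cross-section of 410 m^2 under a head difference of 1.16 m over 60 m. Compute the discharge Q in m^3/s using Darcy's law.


Darcy's law: Q = K * A * i, where i = dh/L.
Hydraulic gradient i = 1.16 / 60 = 0.019333.
Q = 0.0426 * 410 * 0.019333
  = 0.3377 m^3/s.

0.3377


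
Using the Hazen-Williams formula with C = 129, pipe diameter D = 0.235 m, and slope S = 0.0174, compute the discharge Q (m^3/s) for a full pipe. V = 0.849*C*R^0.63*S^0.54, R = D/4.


For a full circular pipe, R = D/4 = 0.235/4 = 0.0587 m.
V = 0.849 * 129 * 0.0587^0.63 * 0.0174^0.54
  = 0.849 * 129 * 0.167678 * 0.112175
  = 2.06 m/s.
Pipe area A = pi*D^2/4 = pi*0.235^2/4 = 0.0434 m^2.
Q = A * V = 0.0434 * 2.06 = 0.0894 m^3/s.

0.0894


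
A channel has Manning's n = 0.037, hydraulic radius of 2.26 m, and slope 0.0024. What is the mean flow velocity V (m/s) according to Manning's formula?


Manning's equation gives V = (1/n) * R^(2/3) * S^(1/2).
First, compute R^(2/3) = 2.26^(2/3) = 1.7222.
Next, S^(1/2) = 0.0024^(1/2) = 0.04899.
Then 1/n = 1/0.037 = 27.03.
V = 27.03 * 1.7222 * 0.04899 = 2.2802 m/s.

2.2802


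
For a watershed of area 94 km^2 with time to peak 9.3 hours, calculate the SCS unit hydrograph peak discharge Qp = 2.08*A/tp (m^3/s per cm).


SCS formula: Qp = 2.08 * A / tp.
Qp = 2.08 * 94 / 9.3
   = 195.52 / 9.3
   = 21.02 m^3/s per cm.

21.02


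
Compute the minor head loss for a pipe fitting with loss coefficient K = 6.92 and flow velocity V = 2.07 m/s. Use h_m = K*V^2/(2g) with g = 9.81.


Minor loss formula: h_m = K * V^2/(2g).
V^2 = 2.07^2 = 4.2849.
V^2/(2g) = 4.2849 / 19.62 = 0.2184 m.
h_m = 6.92 * 0.2184 = 1.5113 m.

1.5113


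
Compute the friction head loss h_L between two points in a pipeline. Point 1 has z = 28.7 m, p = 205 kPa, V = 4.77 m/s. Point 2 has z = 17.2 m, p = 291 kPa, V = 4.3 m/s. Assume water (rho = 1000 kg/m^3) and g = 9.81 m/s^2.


Total head at each section: H = z + p/(rho*g) + V^2/(2g).
H1 = 28.7 + 205*1000/(1000*9.81) + 4.77^2/(2*9.81)
   = 28.7 + 20.897 + 1.1597
   = 50.757 m.
H2 = 17.2 + 291*1000/(1000*9.81) + 4.3^2/(2*9.81)
   = 17.2 + 29.664 + 0.9424
   = 47.806 m.
h_L = H1 - H2 = 50.757 - 47.806 = 2.951 m.

2.951


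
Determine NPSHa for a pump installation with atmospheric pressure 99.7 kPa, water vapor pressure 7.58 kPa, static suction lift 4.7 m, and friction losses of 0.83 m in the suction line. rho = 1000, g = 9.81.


NPSHa = p_atm/(rho*g) - z_s - hf_s - p_vap/(rho*g).
p_atm/(rho*g) = 99.7*1000 / (1000*9.81) = 10.163 m.
p_vap/(rho*g) = 7.58*1000 / (1000*9.81) = 0.773 m.
NPSHa = 10.163 - 4.7 - 0.83 - 0.773
      = 3.86 m.

3.86


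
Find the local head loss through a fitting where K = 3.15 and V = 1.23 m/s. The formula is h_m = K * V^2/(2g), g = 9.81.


Minor loss formula: h_m = K * V^2/(2g).
V^2 = 1.23^2 = 1.5129.
V^2/(2g) = 1.5129 / 19.62 = 0.0771 m.
h_m = 3.15 * 0.0771 = 0.2429 m.

0.2429


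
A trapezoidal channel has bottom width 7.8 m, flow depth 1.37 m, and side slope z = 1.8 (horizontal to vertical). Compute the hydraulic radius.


For a trapezoidal section with side slope z:
A = (b + z*y)*y = (7.8 + 1.8*1.37)*1.37 = 14.064 m^2.
P = b + 2*y*sqrt(1 + z^2) = 7.8 + 2*1.37*sqrt(1 + 1.8^2) = 13.442 m.
R = A/P = 14.064 / 13.442 = 1.0463 m.

1.0463


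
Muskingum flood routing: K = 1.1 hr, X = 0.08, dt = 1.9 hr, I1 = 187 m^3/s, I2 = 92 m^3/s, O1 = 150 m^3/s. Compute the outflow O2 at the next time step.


Muskingum coefficients:
denom = 2*K*(1-X) + dt = 2*1.1*(1-0.08) + 1.9 = 3.924.
C0 = (dt - 2*K*X)/denom = (1.9 - 2*1.1*0.08)/3.924 = 0.4393.
C1 = (dt + 2*K*X)/denom = (1.9 + 2*1.1*0.08)/3.924 = 0.5291.
C2 = (2*K*(1-X) - dt)/denom = 0.0316.
O2 = C0*I2 + C1*I1 + C2*O1
   = 0.4393*92 + 0.5291*187 + 0.0316*150
   = 144.09 m^3/s.

144.09


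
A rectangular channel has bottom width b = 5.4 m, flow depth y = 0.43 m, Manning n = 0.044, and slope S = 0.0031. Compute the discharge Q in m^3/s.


For a rectangular channel, the cross-sectional area A = b * y = 5.4 * 0.43 = 2.32 m^2.
The wetted perimeter P = b + 2y = 5.4 + 2*0.43 = 6.26 m.
Hydraulic radius R = A/P = 2.32/6.26 = 0.3709 m.
Velocity V = (1/n)*R^(2/3)*S^(1/2) = (1/0.044)*0.3709^(2/3)*0.0031^(1/2) = 0.6533 m/s.
Discharge Q = A * V = 2.32 * 0.6533 = 1.517 m^3/s.

1.517


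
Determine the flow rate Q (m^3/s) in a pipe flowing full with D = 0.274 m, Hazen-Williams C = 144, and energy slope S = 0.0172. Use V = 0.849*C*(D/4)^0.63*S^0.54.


For a full circular pipe, R = D/4 = 0.274/4 = 0.0685 m.
V = 0.849 * 144 * 0.0685^0.63 * 0.0172^0.54
  = 0.849 * 144 * 0.184708 * 0.111477
  = 2.5173 m/s.
Pipe area A = pi*D^2/4 = pi*0.274^2/4 = 0.059 m^2.
Q = A * V = 0.059 * 2.5173 = 0.1484 m^3/s.

0.1484


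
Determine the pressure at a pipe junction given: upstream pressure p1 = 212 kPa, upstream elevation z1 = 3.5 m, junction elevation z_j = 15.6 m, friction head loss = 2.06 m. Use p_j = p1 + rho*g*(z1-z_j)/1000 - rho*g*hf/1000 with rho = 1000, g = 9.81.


Junction pressure: p_j = p1 + rho*g*(z1 - z_j)/1000 - rho*g*hf/1000.
Elevation term = 1000*9.81*(3.5 - 15.6)/1000 = -118.701 kPa.
Friction term = 1000*9.81*2.06/1000 = 20.209 kPa.
p_j = 212 + -118.701 - 20.209 = 73.09 kPa.

73.09


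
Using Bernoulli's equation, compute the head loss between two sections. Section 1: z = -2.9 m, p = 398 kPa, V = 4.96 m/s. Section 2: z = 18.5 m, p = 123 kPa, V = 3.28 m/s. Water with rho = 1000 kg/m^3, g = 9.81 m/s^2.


Total head at each section: H = z + p/(rho*g) + V^2/(2g).
H1 = -2.9 + 398*1000/(1000*9.81) + 4.96^2/(2*9.81)
   = -2.9 + 40.571 + 1.2539
   = 38.925 m.
H2 = 18.5 + 123*1000/(1000*9.81) + 3.28^2/(2*9.81)
   = 18.5 + 12.538 + 0.5483
   = 31.587 m.
h_L = H1 - H2 = 38.925 - 31.587 = 7.338 m.

7.338


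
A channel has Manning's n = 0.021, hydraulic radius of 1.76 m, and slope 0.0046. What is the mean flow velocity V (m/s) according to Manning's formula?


Manning's equation gives V = (1/n) * R^(2/3) * S^(1/2).
First, compute R^(2/3) = 1.76^(2/3) = 1.4577.
Next, S^(1/2) = 0.0046^(1/2) = 0.067823.
Then 1/n = 1/0.021 = 47.62.
V = 47.62 * 1.4577 * 0.067823 = 4.708 m/s.

4.708


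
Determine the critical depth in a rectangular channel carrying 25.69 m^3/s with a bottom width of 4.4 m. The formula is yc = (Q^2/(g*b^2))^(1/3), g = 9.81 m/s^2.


Using yc = (Q^2 / (g * b^2))^(1/3):
Q^2 = 25.69^2 = 659.98.
g * b^2 = 9.81 * 4.4^2 = 9.81 * 19.36 = 189.92.
Q^2 / (g*b^2) = 659.98 / 189.92 = 3.475.
yc = 3.475^(1/3) = 1.5147 m.

1.5147


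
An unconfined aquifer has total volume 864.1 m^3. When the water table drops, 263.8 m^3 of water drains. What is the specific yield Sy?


Specific yield Sy = Volume drained / Total volume.
Sy = 263.8 / 864.1
   = 0.3053.

0.3053


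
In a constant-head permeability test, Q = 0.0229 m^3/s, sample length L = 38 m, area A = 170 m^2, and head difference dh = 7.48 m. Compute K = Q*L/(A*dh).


From K = Q*L / (A*dh):
Numerator: Q*L = 0.0229 * 38 = 0.8702.
Denominator: A*dh = 170 * 7.48 = 1271.6.
K = 0.8702 / 1271.6 = 0.000684 m/s.

0.000684


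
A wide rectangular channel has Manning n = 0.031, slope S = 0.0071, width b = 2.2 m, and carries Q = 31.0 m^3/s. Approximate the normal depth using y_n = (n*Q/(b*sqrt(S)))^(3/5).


We use the wide-channel approximation y_n = (n*Q/(b*sqrt(S)))^(3/5).
sqrt(S) = sqrt(0.0071) = 0.084261.
Numerator: n*Q = 0.031 * 31.0 = 0.961.
Denominator: b*sqrt(S) = 2.2 * 0.084261 = 0.185374.
arg = 5.1841.
y_n = 5.1841^(3/5) = 2.6841 m.

2.6841


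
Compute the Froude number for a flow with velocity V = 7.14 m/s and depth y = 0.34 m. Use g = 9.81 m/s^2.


The Froude number is defined as Fr = V / sqrt(g*y).
g*y = 9.81 * 0.34 = 3.3354.
sqrt(g*y) = sqrt(3.3354) = 1.8263.
Fr = 7.14 / 1.8263 = 3.9095.

3.9095


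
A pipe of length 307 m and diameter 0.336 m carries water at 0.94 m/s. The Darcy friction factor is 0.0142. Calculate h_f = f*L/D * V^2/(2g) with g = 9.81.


Darcy-Weisbach equation: h_f = f * (L/D) * V^2/(2g).
f * L/D = 0.0142 * 307/0.336 = 12.9744.
V^2/(2g) = 0.94^2 / (2*9.81) = 0.8836 / 19.62 = 0.045 m.
h_f = 12.9744 * 0.045 = 0.584 m.

0.584


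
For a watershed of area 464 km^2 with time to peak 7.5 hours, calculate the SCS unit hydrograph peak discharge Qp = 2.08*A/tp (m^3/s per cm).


SCS formula: Qp = 2.08 * A / tp.
Qp = 2.08 * 464 / 7.5
   = 965.12 / 7.5
   = 128.68 m^3/s per cm.

128.68


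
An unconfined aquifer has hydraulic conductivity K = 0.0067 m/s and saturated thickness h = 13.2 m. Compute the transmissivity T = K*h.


Transmissivity is defined as T = K * h.
T = 0.0067 * 13.2
  = 0.0884 m^2/s.

0.0884


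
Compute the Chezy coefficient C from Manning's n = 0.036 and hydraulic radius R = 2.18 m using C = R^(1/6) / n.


The Chezy coefficient relates to Manning's n through C = R^(1/6) / n.
R^(1/6) = 2.18^(1/6) = 1.1387.
C = 1.1387 / 0.036 = 31.63 m^(1/2)/s.

31.63


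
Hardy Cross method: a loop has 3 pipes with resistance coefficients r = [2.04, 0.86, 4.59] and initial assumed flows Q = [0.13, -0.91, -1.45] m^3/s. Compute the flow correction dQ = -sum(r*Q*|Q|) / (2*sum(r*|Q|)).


Numerator terms (r*Q*|Q|): 2.04*0.13*|0.13| = 0.0345; 0.86*-0.91*|-0.91| = -0.7122; 4.59*-1.45*|-1.45| = -9.6505.
Sum of numerator = -10.3282.
Denominator terms (r*|Q|): 2.04*|0.13| = 0.2652; 0.86*|-0.91| = 0.7826; 4.59*|-1.45| = 6.6555.
2 * sum of denominator = 2 * 7.7033 = 15.4066.
dQ = --10.3282 / 15.4066 = 0.6704 m^3/s.

0.6704


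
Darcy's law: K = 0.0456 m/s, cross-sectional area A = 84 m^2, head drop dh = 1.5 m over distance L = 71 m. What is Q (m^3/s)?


Darcy's law: Q = K * A * i, where i = dh/L.
Hydraulic gradient i = 1.5 / 71 = 0.021127.
Q = 0.0456 * 84 * 0.021127
  = 0.0809 m^3/s.

0.0809


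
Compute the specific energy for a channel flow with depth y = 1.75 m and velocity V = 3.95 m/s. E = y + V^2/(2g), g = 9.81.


Specific energy E = y + V^2/(2g).
Velocity head = V^2/(2g) = 3.95^2 / (2*9.81) = 15.6025 / 19.62 = 0.7952 m.
E = 1.75 + 0.7952 = 2.5452 m.

2.5452


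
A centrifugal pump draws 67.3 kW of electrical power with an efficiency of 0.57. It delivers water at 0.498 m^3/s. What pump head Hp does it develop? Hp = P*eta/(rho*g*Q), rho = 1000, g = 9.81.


Pump head formula: Hp = P * eta / (rho * g * Q).
Numerator: P * eta = 67.3 * 1000 * 0.57 = 38361.0 W.
Denominator: rho * g * Q = 1000 * 9.81 * 0.498 = 4885.38.
Hp = 38361.0 / 4885.38 = 7.85 m.

7.85


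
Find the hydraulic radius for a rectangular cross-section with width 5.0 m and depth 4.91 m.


For a rectangular section:
Flow area A = b * y = 5.0 * 4.91 = 24.55 m^2.
Wetted perimeter P = b + 2y = 5.0 + 2*4.91 = 14.82 m.
Hydraulic radius R = A/P = 24.55 / 14.82 = 1.6565 m.

1.6565


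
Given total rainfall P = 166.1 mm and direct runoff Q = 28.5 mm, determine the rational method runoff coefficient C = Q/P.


The runoff coefficient C = runoff depth / rainfall depth.
C = 28.5 / 166.1
  = 0.1716.

0.1716
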